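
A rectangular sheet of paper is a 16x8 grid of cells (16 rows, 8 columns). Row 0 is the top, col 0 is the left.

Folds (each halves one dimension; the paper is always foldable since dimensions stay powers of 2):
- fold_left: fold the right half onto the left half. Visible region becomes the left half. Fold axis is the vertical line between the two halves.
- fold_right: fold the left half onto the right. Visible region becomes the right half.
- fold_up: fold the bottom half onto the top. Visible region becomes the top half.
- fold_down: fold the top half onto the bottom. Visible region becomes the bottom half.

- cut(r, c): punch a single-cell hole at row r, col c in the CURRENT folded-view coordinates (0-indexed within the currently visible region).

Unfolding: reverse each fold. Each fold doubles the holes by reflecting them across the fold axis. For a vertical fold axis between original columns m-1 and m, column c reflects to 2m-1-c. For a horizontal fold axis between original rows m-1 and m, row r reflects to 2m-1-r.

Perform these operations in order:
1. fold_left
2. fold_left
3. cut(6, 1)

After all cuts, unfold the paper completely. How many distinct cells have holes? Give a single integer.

Answer: 4

Derivation:
Op 1 fold_left: fold axis v@4; visible region now rows[0,16) x cols[0,4) = 16x4
Op 2 fold_left: fold axis v@2; visible region now rows[0,16) x cols[0,2) = 16x2
Op 3 cut(6, 1): punch at orig (6,1); cuts so far [(6, 1)]; region rows[0,16) x cols[0,2) = 16x2
Unfold 1 (reflect across v@2): 2 holes -> [(6, 1), (6, 2)]
Unfold 2 (reflect across v@4): 4 holes -> [(6, 1), (6, 2), (6, 5), (6, 6)]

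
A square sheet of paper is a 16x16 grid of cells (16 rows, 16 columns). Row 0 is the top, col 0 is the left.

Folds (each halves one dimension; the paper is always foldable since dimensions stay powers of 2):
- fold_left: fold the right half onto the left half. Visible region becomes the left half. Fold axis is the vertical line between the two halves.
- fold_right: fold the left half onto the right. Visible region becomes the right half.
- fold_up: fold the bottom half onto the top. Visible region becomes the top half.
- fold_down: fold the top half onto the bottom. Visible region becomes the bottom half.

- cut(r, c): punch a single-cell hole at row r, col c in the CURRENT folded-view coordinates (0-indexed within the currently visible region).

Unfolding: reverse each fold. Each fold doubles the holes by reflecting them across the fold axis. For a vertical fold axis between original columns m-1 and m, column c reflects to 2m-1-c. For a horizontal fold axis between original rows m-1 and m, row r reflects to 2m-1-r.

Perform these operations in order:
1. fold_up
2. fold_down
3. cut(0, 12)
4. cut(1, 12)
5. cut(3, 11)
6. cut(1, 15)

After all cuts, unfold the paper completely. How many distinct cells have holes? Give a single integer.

Op 1 fold_up: fold axis h@8; visible region now rows[0,8) x cols[0,16) = 8x16
Op 2 fold_down: fold axis h@4; visible region now rows[4,8) x cols[0,16) = 4x16
Op 3 cut(0, 12): punch at orig (4,12); cuts so far [(4, 12)]; region rows[4,8) x cols[0,16) = 4x16
Op 4 cut(1, 12): punch at orig (5,12); cuts so far [(4, 12), (5, 12)]; region rows[4,8) x cols[0,16) = 4x16
Op 5 cut(3, 11): punch at orig (7,11); cuts so far [(4, 12), (5, 12), (7, 11)]; region rows[4,8) x cols[0,16) = 4x16
Op 6 cut(1, 15): punch at orig (5,15); cuts so far [(4, 12), (5, 12), (5, 15), (7, 11)]; region rows[4,8) x cols[0,16) = 4x16
Unfold 1 (reflect across h@4): 8 holes -> [(0, 11), (2, 12), (2, 15), (3, 12), (4, 12), (5, 12), (5, 15), (7, 11)]
Unfold 2 (reflect across h@8): 16 holes -> [(0, 11), (2, 12), (2, 15), (3, 12), (4, 12), (5, 12), (5, 15), (7, 11), (8, 11), (10, 12), (10, 15), (11, 12), (12, 12), (13, 12), (13, 15), (15, 11)]

Answer: 16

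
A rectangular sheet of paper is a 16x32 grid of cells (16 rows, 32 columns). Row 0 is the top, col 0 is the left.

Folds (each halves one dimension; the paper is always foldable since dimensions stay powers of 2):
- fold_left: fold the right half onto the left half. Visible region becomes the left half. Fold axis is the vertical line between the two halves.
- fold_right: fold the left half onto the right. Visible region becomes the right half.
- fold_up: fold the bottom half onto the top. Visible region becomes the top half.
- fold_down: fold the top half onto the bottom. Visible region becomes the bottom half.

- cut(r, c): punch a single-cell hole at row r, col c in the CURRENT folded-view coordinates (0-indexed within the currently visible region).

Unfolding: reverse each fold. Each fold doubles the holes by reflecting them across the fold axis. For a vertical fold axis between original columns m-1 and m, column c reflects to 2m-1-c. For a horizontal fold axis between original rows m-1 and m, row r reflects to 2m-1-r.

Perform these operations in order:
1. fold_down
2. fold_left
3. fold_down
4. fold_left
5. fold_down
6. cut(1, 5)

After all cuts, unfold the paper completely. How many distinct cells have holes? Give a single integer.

Op 1 fold_down: fold axis h@8; visible region now rows[8,16) x cols[0,32) = 8x32
Op 2 fold_left: fold axis v@16; visible region now rows[8,16) x cols[0,16) = 8x16
Op 3 fold_down: fold axis h@12; visible region now rows[12,16) x cols[0,16) = 4x16
Op 4 fold_left: fold axis v@8; visible region now rows[12,16) x cols[0,8) = 4x8
Op 5 fold_down: fold axis h@14; visible region now rows[14,16) x cols[0,8) = 2x8
Op 6 cut(1, 5): punch at orig (15,5); cuts so far [(15, 5)]; region rows[14,16) x cols[0,8) = 2x8
Unfold 1 (reflect across h@14): 2 holes -> [(12, 5), (15, 5)]
Unfold 2 (reflect across v@8): 4 holes -> [(12, 5), (12, 10), (15, 5), (15, 10)]
Unfold 3 (reflect across h@12): 8 holes -> [(8, 5), (8, 10), (11, 5), (11, 10), (12, 5), (12, 10), (15, 5), (15, 10)]
Unfold 4 (reflect across v@16): 16 holes -> [(8, 5), (8, 10), (8, 21), (8, 26), (11, 5), (11, 10), (11, 21), (11, 26), (12, 5), (12, 10), (12, 21), (12, 26), (15, 5), (15, 10), (15, 21), (15, 26)]
Unfold 5 (reflect across h@8): 32 holes -> [(0, 5), (0, 10), (0, 21), (0, 26), (3, 5), (3, 10), (3, 21), (3, 26), (4, 5), (4, 10), (4, 21), (4, 26), (7, 5), (7, 10), (7, 21), (7, 26), (8, 5), (8, 10), (8, 21), (8, 26), (11, 5), (11, 10), (11, 21), (11, 26), (12, 5), (12, 10), (12, 21), (12, 26), (15, 5), (15, 10), (15, 21), (15, 26)]

Answer: 32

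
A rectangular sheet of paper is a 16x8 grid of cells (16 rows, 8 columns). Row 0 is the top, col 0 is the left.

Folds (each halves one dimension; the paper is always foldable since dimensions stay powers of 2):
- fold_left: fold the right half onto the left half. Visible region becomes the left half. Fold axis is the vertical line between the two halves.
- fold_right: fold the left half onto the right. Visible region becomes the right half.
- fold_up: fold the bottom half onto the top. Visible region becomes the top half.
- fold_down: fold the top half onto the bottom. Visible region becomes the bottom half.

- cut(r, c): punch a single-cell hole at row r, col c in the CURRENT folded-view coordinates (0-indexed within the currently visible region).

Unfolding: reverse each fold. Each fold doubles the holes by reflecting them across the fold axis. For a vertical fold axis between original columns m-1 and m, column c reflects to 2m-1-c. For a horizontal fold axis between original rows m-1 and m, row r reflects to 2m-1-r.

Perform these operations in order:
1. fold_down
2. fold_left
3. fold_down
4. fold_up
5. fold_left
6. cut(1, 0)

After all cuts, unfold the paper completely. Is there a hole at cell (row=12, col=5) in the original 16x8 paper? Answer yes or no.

Answer: no

Derivation:
Op 1 fold_down: fold axis h@8; visible region now rows[8,16) x cols[0,8) = 8x8
Op 2 fold_left: fold axis v@4; visible region now rows[8,16) x cols[0,4) = 8x4
Op 3 fold_down: fold axis h@12; visible region now rows[12,16) x cols[0,4) = 4x4
Op 4 fold_up: fold axis h@14; visible region now rows[12,14) x cols[0,4) = 2x4
Op 5 fold_left: fold axis v@2; visible region now rows[12,14) x cols[0,2) = 2x2
Op 6 cut(1, 0): punch at orig (13,0); cuts so far [(13, 0)]; region rows[12,14) x cols[0,2) = 2x2
Unfold 1 (reflect across v@2): 2 holes -> [(13, 0), (13, 3)]
Unfold 2 (reflect across h@14): 4 holes -> [(13, 0), (13, 3), (14, 0), (14, 3)]
Unfold 3 (reflect across h@12): 8 holes -> [(9, 0), (9, 3), (10, 0), (10, 3), (13, 0), (13, 3), (14, 0), (14, 3)]
Unfold 4 (reflect across v@4): 16 holes -> [(9, 0), (9, 3), (9, 4), (9, 7), (10, 0), (10, 3), (10, 4), (10, 7), (13, 0), (13, 3), (13, 4), (13, 7), (14, 0), (14, 3), (14, 4), (14, 7)]
Unfold 5 (reflect across h@8): 32 holes -> [(1, 0), (1, 3), (1, 4), (1, 7), (2, 0), (2, 3), (2, 4), (2, 7), (5, 0), (5, 3), (5, 4), (5, 7), (6, 0), (6, 3), (6, 4), (6, 7), (9, 0), (9, 3), (9, 4), (9, 7), (10, 0), (10, 3), (10, 4), (10, 7), (13, 0), (13, 3), (13, 4), (13, 7), (14, 0), (14, 3), (14, 4), (14, 7)]
Holes: [(1, 0), (1, 3), (1, 4), (1, 7), (2, 0), (2, 3), (2, 4), (2, 7), (5, 0), (5, 3), (5, 4), (5, 7), (6, 0), (6, 3), (6, 4), (6, 7), (9, 0), (9, 3), (9, 4), (9, 7), (10, 0), (10, 3), (10, 4), (10, 7), (13, 0), (13, 3), (13, 4), (13, 7), (14, 0), (14, 3), (14, 4), (14, 7)]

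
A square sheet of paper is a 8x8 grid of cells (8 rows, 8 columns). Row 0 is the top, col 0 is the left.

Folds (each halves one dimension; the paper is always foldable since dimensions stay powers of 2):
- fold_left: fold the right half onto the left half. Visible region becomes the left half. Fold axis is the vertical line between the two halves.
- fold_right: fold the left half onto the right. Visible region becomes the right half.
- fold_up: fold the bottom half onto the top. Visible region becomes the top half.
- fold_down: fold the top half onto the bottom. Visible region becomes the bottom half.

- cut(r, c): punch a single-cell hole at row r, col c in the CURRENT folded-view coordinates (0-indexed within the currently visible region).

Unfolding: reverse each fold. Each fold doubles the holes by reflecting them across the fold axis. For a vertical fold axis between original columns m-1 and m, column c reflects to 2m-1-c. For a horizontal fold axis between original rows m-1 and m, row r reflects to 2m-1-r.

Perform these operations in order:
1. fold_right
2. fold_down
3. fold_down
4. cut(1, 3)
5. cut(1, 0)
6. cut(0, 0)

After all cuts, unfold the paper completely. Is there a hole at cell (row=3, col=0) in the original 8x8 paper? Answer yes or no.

Op 1 fold_right: fold axis v@4; visible region now rows[0,8) x cols[4,8) = 8x4
Op 2 fold_down: fold axis h@4; visible region now rows[4,8) x cols[4,8) = 4x4
Op 3 fold_down: fold axis h@6; visible region now rows[6,8) x cols[4,8) = 2x4
Op 4 cut(1, 3): punch at orig (7,7); cuts so far [(7, 7)]; region rows[6,8) x cols[4,8) = 2x4
Op 5 cut(1, 0): punch at orig (7,4); cuts so far [(7, 4), (7, 7)]; region rows[6,8) x cols[4,8) = 2x4
Op 6 cut(0, 0): punch at orig (6,4); cuts so far [(6, 4), (7, 4), (7, 7)]; region rows[6,8) x cols[4,8) = 2x4
Unfold 1 (reflect across h@6): 6 holes -> [(4, 4), (4, 7), (5, 4), (6, 4), (7, 4), (7, 7)]
Unfold 2 (reflect across h@4): 12 holes -> [(0, 4), (0, 7), (1, 4), (2, 4), (3, 4), (3, 7), (4, 4), (4, 7), (5, 4), (6, 4), (7, 4), (7, 7)]
Unfold 3 (reflect across v@4): 24 holes -> [(0, 0), (0, 3), (0, 4), (0, 7), (1, 3), (1, 4), (2, 3), (2, 4), (3, 0), (3, 3), (3, 4), (3, 7), (4, 0), (4, 3), (4, 4), (4, 7), (5, 3), (5, 4), (6, 3), (6, 4), (7, 0), (7, 3), (7, 4), (7, 7)]
Holes: [(0, 0), (0, 3), (0, 4), (0, 7), (1, 3), (1, 4), (2, 3), (2, 4), (3, 0), (3, 3), (3, 4), (3, 7), (4, 0), (4, 3), (4, 4), (4, 7), (5, 3), (5, 4), (6, 3), (6, 4), (7, 0), (7, 3), (7, 4), (7, 7)]

Answer: yes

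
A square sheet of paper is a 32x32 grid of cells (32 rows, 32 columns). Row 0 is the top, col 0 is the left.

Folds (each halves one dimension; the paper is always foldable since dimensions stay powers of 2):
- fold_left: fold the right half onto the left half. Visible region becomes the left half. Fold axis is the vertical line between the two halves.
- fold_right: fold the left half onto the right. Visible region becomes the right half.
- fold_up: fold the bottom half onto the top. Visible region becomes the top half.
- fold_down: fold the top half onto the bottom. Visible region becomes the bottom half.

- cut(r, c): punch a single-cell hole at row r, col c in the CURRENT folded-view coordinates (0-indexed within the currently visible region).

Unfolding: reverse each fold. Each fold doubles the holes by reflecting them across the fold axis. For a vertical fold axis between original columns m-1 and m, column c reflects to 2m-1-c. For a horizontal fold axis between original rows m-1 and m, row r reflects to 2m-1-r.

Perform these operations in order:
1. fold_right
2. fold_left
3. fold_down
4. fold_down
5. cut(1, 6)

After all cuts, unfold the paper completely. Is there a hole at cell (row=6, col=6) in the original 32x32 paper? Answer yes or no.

Op 1 fold_right: fold axis v@16; visible region now rows[0,32) x cols[16,32) = 32x16
Op 2 fold_left: fold axis v@24; visible region now rows[0,32) x cols[16,24) = 32x8
Op 3 fold_down: fold axis h@16; visible region now rows[16,32) x cols[16,24) = 16x8
Op 4 fold_down: fold axis h@24; visible region now rows[24,32) x cols[16,24) = 8x8
Op 5 cut(1, 6): punch at orig (25,22); cuts so far [(25, 22)]; region rows[24,32) x cols[16,24) = 8x8
Unfold 1 (reflect across h@24): 2 holes -> [(22, 22), (25, 22)]
Unfold 2 (reflect across h@16): 4 holes -> [(6, 22), (9, 22), (22, 22), (25, 22)]
Unfold 3 (reflect across v@24): 8 holes -> [(6, 22), (6, 25), (9, 22), (9, 25), (22, 22), (22, 25), (25, 22), (25, 25)]
Unfold 4 (reflect across v@16): 16 holes -> [(6, 6), (6, 9), (6, 22), (6, 25), (9, 6), (9, 9), (9, 22), (9, 25), (22, 6), (22, 9), (22, 22), (22, 25), (25, 6), (25, 9), (25, 22), (25, 25)]
Holes: [(6, 6), (6, 9), (6, 22), (6, 25), (9, 6), (9, 9), (9, 22), (9, 25), (22, 6), (22, 9), (22, 22), (22, 25), (25, 6), (25, 9), (25, 22), (25, 25)]

Answer: yes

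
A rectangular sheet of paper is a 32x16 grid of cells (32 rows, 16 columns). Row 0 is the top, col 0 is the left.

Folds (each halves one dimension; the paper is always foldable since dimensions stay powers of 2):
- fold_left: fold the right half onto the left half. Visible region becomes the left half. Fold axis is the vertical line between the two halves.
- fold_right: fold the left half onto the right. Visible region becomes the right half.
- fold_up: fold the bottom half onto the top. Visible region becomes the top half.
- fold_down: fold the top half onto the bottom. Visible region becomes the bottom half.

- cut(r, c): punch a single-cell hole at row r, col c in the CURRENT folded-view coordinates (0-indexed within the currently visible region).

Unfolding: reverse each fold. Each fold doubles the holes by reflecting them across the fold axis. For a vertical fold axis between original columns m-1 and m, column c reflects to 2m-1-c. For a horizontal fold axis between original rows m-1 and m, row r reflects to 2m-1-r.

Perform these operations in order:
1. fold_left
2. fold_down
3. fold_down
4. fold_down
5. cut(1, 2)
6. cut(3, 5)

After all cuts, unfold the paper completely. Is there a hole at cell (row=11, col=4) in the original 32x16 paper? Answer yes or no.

Op 1 fold_left: fold axis v@8; visible region now rows[0,32) x cols[0,8) = 32x8
Op 2 fold_down: fold axis h@16; visible region now rows[16,32) x cols[0,8) = 16x8
Op 3 fold_down: fold axis h@24; visible region now rows[24,32) x cols[0,8) = 8x8
Op 4 fold_down: fold axis h@28; visible region now rows[28,32) x cols[0,8) = 4x8
Op 5 cut(1, 2): punch at orig (29,2); cuts so far [(29, 2)]; region rows[28,32) x cols[0,8) = 4x8
Op 6 cut(3, 5): punch at orig (31,5); cuts so far [(29, 2), (31, 5)]; region rows[28,32) x cols[0,8) = 4x8
Unfold 1 (reflect across h@28): 4 holes -> [(24, 5), (26, 2), (29, 2), (31, 5)]
Unfold 2 (reflect across h@24): 8 holes -> [(16, 5), (18, 2), (21, 2), (23, 5), (24, 5), (26, 2), (29, 2), (31, 5)]
Unfold 3 (reflect across h@16): 16 holes -> [(0, 5), (2, 2), (5, 2), (7, 5), (8, 5), (10, 2), (13, 2), (15, 5), (16, 5), (18, 2), (21, 2), (23, 5), (24, 5), (26, 2), (29, 2), (31, 5)]
Unfold 4 (reflect across v@8): 32 holes -> [(0, 5), (0, 10), (2, 2), (2, 13), (5, 2), (5, 13), (7, 5), (7, 10), (8, 5), (8, 10), (10, 2), (10, 13), (13, 2), (13, 13), (15, 5), (15, 10), (16, 5), (16, 10), (18, 2), (18, 13), (21, 2), (21, 13), (23, 5), (23, 10), (24, 5), (24, 10), (26, 2), (26, 13), (29, 2), (29, 13), (31, 5), (31, 10)]
Holes: [(0, 5), (0, 10), (2, 2), (2, 13), (5, 2), (5, 13), (7, 5), (7, 10), (8, 5), (8, 10), (10, 2), (10, 13), (13, 2), (13, 13), (15, 5), (15, 10), (16, 5), (16, 10), (18, 2), (18, 13), (21, 2), (21, 13), (23, 5), (23, 10), (24, 5), (24, 10), (26, 2), (26, 13), (29, 2), (29, 13), (31, 5), (31, 10)]

Answer: no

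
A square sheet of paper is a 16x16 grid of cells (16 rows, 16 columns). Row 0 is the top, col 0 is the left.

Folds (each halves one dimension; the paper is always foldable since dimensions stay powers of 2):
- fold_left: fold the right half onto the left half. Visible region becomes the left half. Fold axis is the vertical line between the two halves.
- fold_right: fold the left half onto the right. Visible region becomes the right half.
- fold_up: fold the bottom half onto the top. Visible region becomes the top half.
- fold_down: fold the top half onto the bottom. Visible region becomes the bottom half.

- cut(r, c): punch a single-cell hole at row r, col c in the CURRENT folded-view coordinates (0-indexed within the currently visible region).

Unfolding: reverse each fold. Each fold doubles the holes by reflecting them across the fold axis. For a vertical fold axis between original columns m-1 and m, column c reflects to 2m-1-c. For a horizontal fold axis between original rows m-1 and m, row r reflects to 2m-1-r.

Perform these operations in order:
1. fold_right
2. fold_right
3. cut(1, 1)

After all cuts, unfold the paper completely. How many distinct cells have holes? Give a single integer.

Answer: 4

Derivation:
Op 1 fold_right: fold axis v@8; visible region now rows[0,16) x cols[8,16) = 16x8
Op 2 fold_right: fold axis v@12; visible region now rows[0,16) x cols[12,16) = 16x4
Op 3 cut(1, 1): punch at orig (1,13); cuts so far [(1, 13)]; region rows[0,16) x cols[12,16) = 16x4
Unfold 1 (reflect across v@12): 2 holes -> [(1, 10), (1, 13)]
Unfold 2 (reflect across v@8): 4 holes -> [(1, 2), (1, 5), (1, 10), (1, 13)]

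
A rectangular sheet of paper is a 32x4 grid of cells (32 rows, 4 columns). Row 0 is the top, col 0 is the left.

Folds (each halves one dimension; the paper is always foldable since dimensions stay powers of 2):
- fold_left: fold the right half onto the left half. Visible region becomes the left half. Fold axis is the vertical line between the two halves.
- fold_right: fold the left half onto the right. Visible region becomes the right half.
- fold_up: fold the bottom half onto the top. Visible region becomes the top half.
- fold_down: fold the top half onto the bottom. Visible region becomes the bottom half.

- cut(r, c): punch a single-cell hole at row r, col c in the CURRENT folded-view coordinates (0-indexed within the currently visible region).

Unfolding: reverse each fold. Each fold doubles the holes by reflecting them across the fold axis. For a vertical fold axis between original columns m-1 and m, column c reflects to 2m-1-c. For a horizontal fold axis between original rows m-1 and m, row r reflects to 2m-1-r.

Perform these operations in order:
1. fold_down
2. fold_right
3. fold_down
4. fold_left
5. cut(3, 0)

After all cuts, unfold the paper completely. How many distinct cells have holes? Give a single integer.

Op 1 fold_down: fold axis h@16; visible region now rows[16,32) x cols[0,4) = 16x4
Op 2 fold_right: fold axis v@2; visible region now rows[16,32) x cols[2,4) = 16x2
Op 3 fold_down: fold axis h@24; visible region now rows[24,32) x cols[2,4) = 8x2
Op 4 fold_left: fold axis v@3; visible region now rows[24,32) x cols[2,3) = 8x1
Op 5 cut(3, 0): punch at orig (27,2); cuts so far [(27, 2)]; region rows[24,32) x cols[2,3) = 8x1
Unfold 1 (reflect across v@3): 2 holes -> [(27, 2), (27, 3)]
Unfold 2 (reflect across h@24): 4 holes -> [(20, 2), (20, 3), (27, 2), (27, 3)]
Unfold 3 (reflect across v@2): 8 holes -> [(20, 0), (20, 1), (20, 2), (20, 3), (27, 0), (27, 1), (27, 2), (27, 3)]
Unfold 4 (reflect across h@16): 16 holes -> [(4, 0), (4, 1), (4, 2), (4, 3), (11, 0), (11, 1), (11, 2), (11, 3), (20, 0), (20, 1), (20, 2), (20, 3), (27, 0), (27, 1), (27, 2), (27, 3)]

Answer: 16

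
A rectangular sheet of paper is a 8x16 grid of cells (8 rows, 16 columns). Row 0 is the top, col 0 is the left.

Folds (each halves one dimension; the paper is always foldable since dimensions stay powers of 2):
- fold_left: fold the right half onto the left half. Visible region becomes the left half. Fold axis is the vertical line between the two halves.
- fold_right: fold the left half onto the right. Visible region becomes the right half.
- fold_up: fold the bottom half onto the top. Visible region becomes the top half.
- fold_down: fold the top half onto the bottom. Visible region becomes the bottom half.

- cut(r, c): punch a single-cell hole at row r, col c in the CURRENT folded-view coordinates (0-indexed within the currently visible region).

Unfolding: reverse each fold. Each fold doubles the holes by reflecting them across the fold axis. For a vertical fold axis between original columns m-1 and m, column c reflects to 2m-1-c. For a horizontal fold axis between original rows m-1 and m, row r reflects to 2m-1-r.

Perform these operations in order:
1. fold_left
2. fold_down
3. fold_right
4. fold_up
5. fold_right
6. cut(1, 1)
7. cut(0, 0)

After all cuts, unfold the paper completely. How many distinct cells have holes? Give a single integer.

Op 1 fold_left: fold axis v@8; visible region now rows[0,8) x cols[0,8) = 8x8
Op 2 fold_down: fold axis h@4; visible region now rows[4,8) x cols[0,8) = 4x8
Op 3 fold_right: fold axis v@4; visible region now rows[4,8) x cols[4,8) = 4x4
Op 4 fold_up: fold axis h@6; visible region now rows[4,6) x cols[4,8) = 2x4
Op 5 fold_right: fold axis v@6; visible region now rows[4,6) x cols[6,8) = 2x2
Op 6 cut(1, 1): punch at orig (5,7); cuts so far [(5, 7)]; region rows[4,6) x cols[6,8) = 2x2
Op 7 cut(0, 0): punch at orig (4,6); cuts so far [(4, 6), (5, 7)]; region rows[4,6) x cols[6,8) = 2x2
Unfold 1 (reflect across v@6): 4 holes -> [(4, 5), (4, 6), (5, 4), (5, 7)]
Unfold 2 (reflect across h@6): 8 holes -> [(4, 5), (4, 6), (5, 4), (5, 7), (6, 4), (6, 7), (7, 5), (7, 6)]
Unfold 3 (reflect across v@4): 16 holes -> [(4, 1), (4, 2), (4, 5), (4, 6), (5, 0), (5, 3), (5, 4), (5, 7), (6, 0), (6, 3), (6, 4), (6, 7), (7, 1), (7, 2), (7, 5), (7, 6)]
Unfold 4 (reflect across h@4): 32 holes -> [(0, 1), (0, 2), (0, 5), (0, 6), (1, 0), (1, 3), (1, 4), (1, 7), (2, 0), (2, 3), (2, 4), (2, 7), (3, 1), (3, 2), (3, 5), (3, 6), (4, 1), (4, 2), (4, 5), (4, 6), (5, 0), (5, 3), (5, 4), (5, 7), (6, 0), (6, 3), (6, 4), (6, 7), (7, 1), (7, 2), (7, 5), (7, 6)]
Unfold 5 (reflect across v@8): 64 holes -> [(0, 1), (0, 2), (0, 5), (0, 6), (0, 9), (0, 10), (0, 13), (0, 14), (1, 0), (1, 3), (1, 4), (1, 7), (1, 8), (1, 11), (1, 12), (1, 15), (2, 0), (2, 3), (2, 4), (2, 7), (2, 8), (2, 11), (2, 12), (2, 15), (3, 1), (3, 2), (3, 5), (3, 6), (3, 9), (3, 10), (3, 13), (3, 14), (4, 1), (4, 2), (4, 5), (4, 6), (4, 9), (4, 10), (4, 13), (4, 14), (5, 0), (5, 3), (5, 4), (5, 7), (5, 8), (5, 11), (5, 12), (5, 15), (6, 0), (6, 3), (6, 4), (6, 7), (6, 8), (6, 11), (6, 12), (6, 15), (7, 1), (7, 2), (7, 5), (7, 6), (7, 9), (7, 10), (7, 13), (7, 14)]

Answer: 64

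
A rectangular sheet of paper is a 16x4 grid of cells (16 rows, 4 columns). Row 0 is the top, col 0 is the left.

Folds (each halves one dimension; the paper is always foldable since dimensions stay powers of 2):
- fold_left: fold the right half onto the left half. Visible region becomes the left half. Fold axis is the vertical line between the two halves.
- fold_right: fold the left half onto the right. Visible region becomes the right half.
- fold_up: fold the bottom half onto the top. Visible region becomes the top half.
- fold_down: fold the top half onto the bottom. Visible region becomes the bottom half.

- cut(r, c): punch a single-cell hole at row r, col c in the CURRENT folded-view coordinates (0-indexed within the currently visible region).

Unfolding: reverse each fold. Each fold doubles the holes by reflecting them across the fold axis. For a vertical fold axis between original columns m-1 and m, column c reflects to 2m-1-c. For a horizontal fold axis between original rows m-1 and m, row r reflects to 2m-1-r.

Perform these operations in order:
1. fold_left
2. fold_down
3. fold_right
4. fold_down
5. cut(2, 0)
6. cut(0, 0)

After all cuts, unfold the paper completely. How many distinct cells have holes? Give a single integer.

Op 1 fold_left: fold axis v@2; visible region now rows[0,16) x cols[0,2) = 16x2
Op 2 fold_down: fold axis h@8; visible region now rows[8,16) x cols[0,2) = 8x2
Op 3 fold_right: fold axis v@1; visible region now rows[8,16) x cols[1,2) = 8x1
Op 4 fold_down: fold axis h@12; visible region now rows[12,16) x cols[1,2) = 4x1
Op 5 cut(2, 0): punch at orig (14,1); cuts so far [(14, 1)]; region rows[12,16) x cols[1,2) = 4x1
Op 6 cut(0, 0): punch at orig (12,1); cuts so far [(12, 1), (14, 1)]; region rows[12,16) x cols[1,2) = 4x1
Unfold 1 (reflect across h@12): 4 holes -> [(9, 1), (11, 1), (12, 1), (14, 1)]
Unfold 2 (reflect across v@1): 8 holes -> [(9, 0), (9, 1), (11, 0), (11, 1), (12, 0), (12, 1), (14, 0), (14, 1)]
Unfold 3 (reflect across h@8): 16 holes -> [(1, 0), (1, 1), (3, 0), (3, 1), (4, 0), (4, 1), (6, 0), (6, 1), (9, 0), (9, 1), (11, 0), (11, 1), (12, 0), (12, 1), (14, 0), (14, 1)]
Unfold 4 (reflect across v@2): 32 holes -> [(1, 0), (1, 1), (1, 2), (1, 3), (3, 0), (3, 1), (3, 2), (3, 3), (4, 0), (4, 1), (4, 2), (4, 3), (6, 0), (6, 1), (6, 2), (6, 3), (9, 0), (9, 1), (9, 2), (9, 3), (11, 0), (11, 1), (11, 2), (11, 3), (12, 0), (12, 1), (12, 2), (12, 3), (14, 0), (14, 1), (14, 2), (14, 3)]

Answer: 32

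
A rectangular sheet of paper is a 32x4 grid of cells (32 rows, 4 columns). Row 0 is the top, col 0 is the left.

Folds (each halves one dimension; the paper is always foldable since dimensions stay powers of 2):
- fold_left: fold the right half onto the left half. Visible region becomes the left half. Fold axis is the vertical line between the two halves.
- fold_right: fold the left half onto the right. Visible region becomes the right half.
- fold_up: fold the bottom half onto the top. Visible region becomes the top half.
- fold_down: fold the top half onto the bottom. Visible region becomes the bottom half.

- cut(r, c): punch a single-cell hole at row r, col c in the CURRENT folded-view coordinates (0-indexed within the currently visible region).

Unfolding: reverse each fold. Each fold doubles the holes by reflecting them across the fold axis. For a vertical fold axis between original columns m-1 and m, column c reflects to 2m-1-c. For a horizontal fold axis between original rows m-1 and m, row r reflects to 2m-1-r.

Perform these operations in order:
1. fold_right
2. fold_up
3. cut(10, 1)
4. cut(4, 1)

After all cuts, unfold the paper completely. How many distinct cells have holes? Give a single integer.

Answer: 8

Derivation:
Op 1 fold_right: fold axis v@2; visible region now rows[0,32) x cols[2,4) = 32x2
Op 2 fold_up: fold axis h@16; visible region now rows[0,16) x cols[2,4) = 16x2
Op 3 cut(10, 1): punch at orig (10,3); cuts so far [(10, 3)]; region rows[0,16) x cols[2,4) = 16x2
Op 4 cut(4, 1): punch at orig (4,3); cuts so far [(4, 3), (10, 3)]; region rows[0,16) x cols[2,4) = 16x2
Unfold 1 (reflect across h@16): 4 holes -> [(4, 3), (10, 3), (21, 3), (27, 3)]
Unfold 2 (reflect across v@2): 8 holes -> [(4, 0), (4, 3), (10, 0), (10, 3), (21, 0), (21, 3), (27, 0), (27, 3)]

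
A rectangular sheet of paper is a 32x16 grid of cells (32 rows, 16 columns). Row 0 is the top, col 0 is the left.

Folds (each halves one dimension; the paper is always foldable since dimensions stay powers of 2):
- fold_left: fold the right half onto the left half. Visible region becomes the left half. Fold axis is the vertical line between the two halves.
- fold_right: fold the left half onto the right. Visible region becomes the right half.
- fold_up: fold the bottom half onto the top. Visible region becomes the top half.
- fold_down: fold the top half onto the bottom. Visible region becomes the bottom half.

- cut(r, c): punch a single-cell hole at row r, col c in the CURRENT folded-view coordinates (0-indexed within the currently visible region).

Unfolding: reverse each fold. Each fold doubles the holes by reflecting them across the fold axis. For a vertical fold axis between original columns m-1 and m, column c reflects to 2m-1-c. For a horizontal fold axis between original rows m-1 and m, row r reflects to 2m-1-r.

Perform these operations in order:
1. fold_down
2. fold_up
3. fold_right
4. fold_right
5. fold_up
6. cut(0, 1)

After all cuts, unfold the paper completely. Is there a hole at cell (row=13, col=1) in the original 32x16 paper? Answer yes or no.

Answer: no

Derivation:
Op 1 fold_down: fold axis h@16; visible region now rows[16,32) x cols[0,16) = 16x16
Op 2 fold_up: fold axis h@24; visible region now rows[16,24) x cols[0,16) = 8x16
Op 3 fold_right: fold axis v@8; visible region now rows[16,24) x cols[8,16) = 8x8
Op 4 fold_right: fold axis v@12; visible region now rows[16,24) x cols[12,16) = 8x4
Op 5 fold_up: fold axis h@20; visible region now rows[16,20) x cols[12,16) = 4x4
Op 6 cut(0, 1): punch at orig (16,13); cuts so far [(16, 13)]; region rows[16,20) x cols[12,16) = 4x4
Unfold 1 (reflect across h@20): 2 holes -> [(16, 13), (23, 13)]
Unfold 2 (reflect across v@12): 4 holes -> [(16, 10), (16, 13), (23, 10), (23, 13)]
Unfold 3 (reflect across v@8): 8 holes -> [(16, 2), (16, 5), (16, 10), (16, 13), (23, 2), (23, 5), (23, 10), (23, 13)]
Unfold 4 (reflect across h@24): 16 holes -> [(16, 2), (16, 5), (16, 10), (16, 13), (23, 2), (23, 5), (23, 10), (23, 13), (24, 2), (24, 5), (24, 10), (24, 13), (31, 2), (31, 5), (31, 10), (31, 13)]
Unfold 5 (reflect across h@16): 32 holes -> [(0, 2), (0, 5), (0, 10), (0, 13), (7, 2), (7, 5), (7, 10), (7, 13), (8, 2), (8, 5), (8, 10), (8, 13), (15, 2), (15, 5), (15, 10), (15, 13), (16, 2), (16, 5), (16, 10), (16, 13), (23, 2), (23, 5), (23, 10), (23, 13), (24, 2), (24, 5), (24, 10), (24, 13), (31, 2), (31, 5), (31, 10), (31, 13)]
Holes: [(0, 2), (0, 5), (0, 10), (0, 13), (7, 2), (7, 5), (7, 10), (7, 13), (8, 2), (8, 5), (8, 10), (8, 13), (15, 2), (15, 5), (15, 10), (15, 13), (16, 2), (16, 5), (16, 10), (16, 13), (23, 2), (23, 5), (23, 10), (23, 13), (24, 2), (24, 5), (24, 10), (24, 13), (31, 2), (31, 5), (31, 10), (31, 13)]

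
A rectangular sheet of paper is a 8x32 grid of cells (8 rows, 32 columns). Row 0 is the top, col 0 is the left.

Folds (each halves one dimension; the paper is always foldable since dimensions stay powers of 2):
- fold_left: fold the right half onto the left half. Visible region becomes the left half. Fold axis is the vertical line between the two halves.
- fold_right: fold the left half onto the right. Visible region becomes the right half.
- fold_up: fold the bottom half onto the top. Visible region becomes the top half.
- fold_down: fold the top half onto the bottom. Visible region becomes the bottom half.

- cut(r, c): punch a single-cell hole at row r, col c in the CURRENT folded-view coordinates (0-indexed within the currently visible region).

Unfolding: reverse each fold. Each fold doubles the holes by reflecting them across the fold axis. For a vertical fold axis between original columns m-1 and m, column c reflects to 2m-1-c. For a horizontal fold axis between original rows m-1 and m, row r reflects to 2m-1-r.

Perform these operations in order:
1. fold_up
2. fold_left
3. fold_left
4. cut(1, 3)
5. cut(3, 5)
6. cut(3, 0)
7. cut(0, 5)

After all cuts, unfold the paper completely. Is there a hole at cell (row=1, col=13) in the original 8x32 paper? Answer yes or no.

Answer: no

Derivation:
Op 1 fold_up: fold axis h@4; visible region now rows[0,4) x cols[0,32) = 4x32
Op 2 fold_left: fold axis v@16; visible region now rows[0,4) x cols[0,16) = 4x16
Op 3 fold_left: fold axis v@8; visible region now rows[0,4) x cols[0,8) = 4x8
Op 4 cut(1, 3): punch at orig (1,3); cuts so far [(1, 3)]; region rows[0,4) x cols[0,8) = 4x8
Op 5 cut(3, 5): punch at orig (3,5); cuts so far [(1, 3), (3, 5)]; region rows[0,4) x cols[0,8) = 4x8
Op 6 cut(3, 0): punch at orig (3,0); cuts so far [(1, 3), (3, 0), (3, 5)]; region rows[0,4) x cols[0,8) = 4x8
Op 7 cut(0, 5): punch at orig (0,5); cuts so far [(0, 5), (1, 3), (3, 0), (3, 5)]; region rows[0,4) x cols[0,8) = 4x8
Unfold 1 (reflect across v@8): 8 holes -> [(0, 5), (0, 10), (1, 3), (1, 12), (3, 0), (3, 5), (3, 10), (3, 15)]
Unfold 2 (reflect across v@16): 16 holes -> [(0, 5), (0, 10), (0, 21), (0, 26), (1, 3), (1, 12), (1, 19), (1, 28), (3, 0), (3, 5), (3, 10), (3, 15), (3, 16), (3, 21), (3, 26), (3, 31)]
Unfold 3 (reflect across h@4): 32 holes -> [(0, 5), (0, 10), (0, 21), (0, 26), (1, 3), (1, 12), (1, 19), (1, 28), (3, 0), (3, 5), (3, 10), (3, 15), (3, 16), (3, 21), (3, 26), (3, 31), (4, 0), (4, 5), (4, 10), (4, 15), (4, 16), (4, 21), (4, 26), (4, 31), (6, 3), (6, 12), (6, 19), (6, 28), (7, 5), (7, 10), (7, 21), (7, 26)]
Holes: [(0, 5), (0, 10), (0, 21), (0, 26), (1, 3), (1, 12), (1, 19), (1, 28), (3, 0), (3, 5), (3, 10), (3, 15), (3, 16), (3, 21), (3, 26), (3, 31), (4, 0), (4, 5), (4, 10), (4, 15), (4, 16), (4, 21), (4, 26), (4, 31), (6, 3), (6, 12), (6, 19), (6, 28), (7, 5), (7, 10), (7, 21), (7, 26)]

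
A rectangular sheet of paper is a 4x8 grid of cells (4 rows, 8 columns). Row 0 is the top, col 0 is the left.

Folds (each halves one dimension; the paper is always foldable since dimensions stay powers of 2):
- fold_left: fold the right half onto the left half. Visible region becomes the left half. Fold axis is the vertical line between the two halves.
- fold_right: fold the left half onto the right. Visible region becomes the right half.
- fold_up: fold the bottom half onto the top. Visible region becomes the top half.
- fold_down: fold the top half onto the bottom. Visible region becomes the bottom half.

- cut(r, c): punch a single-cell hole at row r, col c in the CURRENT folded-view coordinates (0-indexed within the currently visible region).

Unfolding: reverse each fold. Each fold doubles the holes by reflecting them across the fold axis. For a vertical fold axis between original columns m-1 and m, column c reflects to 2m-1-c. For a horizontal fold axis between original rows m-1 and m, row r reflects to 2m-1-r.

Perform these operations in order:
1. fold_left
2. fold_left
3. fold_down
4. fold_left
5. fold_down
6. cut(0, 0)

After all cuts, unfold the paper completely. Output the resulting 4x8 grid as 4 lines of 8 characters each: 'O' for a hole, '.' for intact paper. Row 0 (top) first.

Op 1 fold_left: fold axis v@4; visible region now rows[0,4) x cols[0,4) = 4x4
Op 2 fold_left: fold axis v@2; visible region now rows[0,4) x cols[0,2) = 4x2
Op 3 fold_down: fold axis h@2; visible region now rows[2,4) x cols[0,2) = 2x2
Op 4 fold_left: fold axis v@1; visible region now rows[2,4) x cols[0,1) = 2x1
Op 5 fold_down: fold axis h@3; visible region now rows[3,4) x cols[0,1) = 1x1
Op 6 cut(0, 0): punch at orig (3,0); cuts so far [(3, 0)]; region rows[3,4) x cols[0,1) = 1x1
Unfold 1 (reflect across h@3): 2 holes -> [(2, 0), (3, 0)]
Unfold 2 (reflect across v@1): 4 holes -> [(2, 0), (2, 1), (3, 0), (3, 1)]
Unfold 3 (reflect across h@2): 8 holes -> [(0, 0), (0, 1), (1, 0), (1, 1), (2, 0), (2, 1), (3, 0), (3, 1)]
Unfold 4 (reflect across v@2): 16 holes -> [(0, 0), (0, 1), (0, 2), (0, 3), (1, 0), (1, 1), (1, 2), (1, 3), (2, 0), (2, 1), (2, 2), (2, 3), (3, 0), (3, 1), (3, 2), (3, 3)]
Unfold 5 (reflect across v@4): 32 holes -> [(0, 0), (0, 1), (0, 2), (0, 3), (0, 4), (0, 5), (0, 6), (0, 7), (1, 0), (1, 1), (1, 2), (1, 3), (1, 4), (1, 5), (1, 6), (1, 7), (2, 0), (2, 1), (2, 2), (2, 3), (2, 4), (2, 5), (2, 6), (2, 7), (3, 0), (3, 1), (3, 2), (3, 3), (3, 4), (3, 5), (3, 6), (3, 7)]

Answer: OOOOOOOO
OOOOOOOO
OOOOOOOO
OOOOOOOO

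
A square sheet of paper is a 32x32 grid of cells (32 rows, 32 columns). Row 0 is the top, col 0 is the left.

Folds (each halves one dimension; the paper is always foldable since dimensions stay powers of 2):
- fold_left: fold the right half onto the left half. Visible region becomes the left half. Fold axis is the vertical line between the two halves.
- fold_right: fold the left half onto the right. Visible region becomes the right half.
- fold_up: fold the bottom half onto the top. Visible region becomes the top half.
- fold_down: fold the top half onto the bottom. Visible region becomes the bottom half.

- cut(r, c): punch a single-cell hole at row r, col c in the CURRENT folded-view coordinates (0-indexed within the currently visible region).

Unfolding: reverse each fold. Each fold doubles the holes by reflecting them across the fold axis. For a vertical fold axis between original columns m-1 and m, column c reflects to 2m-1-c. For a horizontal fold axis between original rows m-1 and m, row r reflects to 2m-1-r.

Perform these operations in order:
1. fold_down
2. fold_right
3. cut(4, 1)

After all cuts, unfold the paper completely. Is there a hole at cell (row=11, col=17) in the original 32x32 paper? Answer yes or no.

Answer: yes

Derivation:
Op 1 fold_down: fold axis h@16; visible region now rows[16,32) x cols[0,32) = 16x32
Op 2 fold_right: fold axis v@16; visible region now rows[16,32) x cols[16,32) = 16x16
Op 3 cut(4, 1): punch at orig (20,17); cuts so far [(20, 17)]; region rows[16,32) x cols[16,32) = 16x16
Unfold 1 (reflect across v@16): 2 holes -> [(20, 14), (20, 17)]
Unfold 2 (reflect across h@16): 4 holes -> [(11, 14), (11, 17), (20, 14), (20, 17)]
Holes: [(11, 14), (11, 17), (20, 14), (20, 17)]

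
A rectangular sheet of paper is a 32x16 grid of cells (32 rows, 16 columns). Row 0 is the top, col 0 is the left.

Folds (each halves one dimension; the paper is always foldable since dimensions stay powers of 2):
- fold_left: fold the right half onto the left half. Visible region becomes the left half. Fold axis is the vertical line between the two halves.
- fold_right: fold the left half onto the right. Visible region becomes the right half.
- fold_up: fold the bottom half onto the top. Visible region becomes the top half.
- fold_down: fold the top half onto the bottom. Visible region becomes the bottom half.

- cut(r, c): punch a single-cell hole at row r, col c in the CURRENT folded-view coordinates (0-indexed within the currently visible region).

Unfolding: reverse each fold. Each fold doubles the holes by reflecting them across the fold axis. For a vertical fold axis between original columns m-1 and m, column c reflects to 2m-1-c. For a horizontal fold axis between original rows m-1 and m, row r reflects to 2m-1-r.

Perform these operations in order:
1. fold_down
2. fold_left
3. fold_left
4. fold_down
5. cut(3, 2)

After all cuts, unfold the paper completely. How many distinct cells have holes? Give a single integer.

Answer: 16

Derivation:
Op 1 fold_down: fold axis h@16; visible region now rows[16,32) x cols[0,16) = 16x16
Op 2 fold_left: fold axis v@8; visible region now rows[16,32) x cols[0,8) = 16x8
Op 3 fold_left: fold axis v@4; visible region now rows[16,32) x cols[0,4) = 16x4
Op 4 fold_down: fold axis h@24; visible region now rows[24,32) x cols[0,4) = 8x4
Op 5 cut(3, 2): punch at orig (27,2); cuts so far [(27, 2)]; region rows[24,32) x cols[0,4) = 8x4
Unfold 1 (reflect across h@24): 2 holes -> [(20, 2), (27, 2)]
Unfold 2 (reflect across v@4): 4 holes -> [(20, 2), (20, 5), (27, 2), (27, 5)]
Unfold 3 (reflect across v@8): 8 holes -> [(20, 2), (20, 5), (20, 10), (20, 13), (27, 2), (27, 5), (27, 10), (27, 13)]
Unfold 4 (reflect across h@16): 16 holes -> [(4, 2), (4, 5), (4, 10), (4, 13), (11, 2), (11, 5), (11, 10), (11, 13), (20, 2), (20, 5), (20, 10), (20, 13), (27, 2), (27, 5), (27, 10), (27, 13)]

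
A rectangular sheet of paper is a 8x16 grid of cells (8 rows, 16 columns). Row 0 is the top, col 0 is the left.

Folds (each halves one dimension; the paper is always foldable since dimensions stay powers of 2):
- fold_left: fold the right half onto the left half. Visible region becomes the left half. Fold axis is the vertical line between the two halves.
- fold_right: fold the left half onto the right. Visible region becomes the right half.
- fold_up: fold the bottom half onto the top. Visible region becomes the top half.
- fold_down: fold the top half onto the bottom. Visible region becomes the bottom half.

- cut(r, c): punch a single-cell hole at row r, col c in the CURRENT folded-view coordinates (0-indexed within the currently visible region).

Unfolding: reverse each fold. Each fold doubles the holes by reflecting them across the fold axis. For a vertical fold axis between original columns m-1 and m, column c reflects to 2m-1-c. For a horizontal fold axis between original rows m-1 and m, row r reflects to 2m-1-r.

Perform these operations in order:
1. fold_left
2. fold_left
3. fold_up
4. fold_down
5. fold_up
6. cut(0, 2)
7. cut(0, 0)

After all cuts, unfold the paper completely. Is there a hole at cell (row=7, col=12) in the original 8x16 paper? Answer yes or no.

Answer: no

Derivation:
Op 1 fold_left: fold axis v@8; visible region now rows[0,8) x cols[0,8) = 8x8
Op 2 fold_left: fold axis v@4; visible region now rows[0,8) x cols[0,4) = 8x4
Op 3 fold_up: fold axis h@4; visible region now rows[0,4) x cols[0,4) = 4x4
Op 4 fold_down: fold axis h@2; visible region now rows[2,4) x cols[0,4) = 2x4
Op 5 fold_up: fold axis h@3; visible region now rows[2,3) x cols[0,4) = 1x4
Op 6 cut(0, 2): punch at orig (2,2); cuts so far [(2, 2)]; region rows[2,3) x cols[0,4) = 1x4
Op 7 cut(0, 0): punch at orig (2,0); cuts so far [(2, 0), (2, 2)]; region rows[2,3) x cols[0,4) = 1x4
Unfold 1 (reflect across h@3): 4 holes -> [(2, 0), (2, 2), (3, 0), (3, 2)]
Unfold 2 (reflect across h@2): 8 holes -> [(0, 0), (0, 2), (1, 0), (1, 2), (2, 0), (2, 2), (3, 0), (3, 2)]
Unfold 3 (reflect across h@4): 16 holes -> [(0, 0), (0, 2), (1, 0), (1, 2), (2, 0), (2, 2), (3, 0), (3, 2), (4, 0), (4, 2), (5, 0), (5, 2), (6, 0), (6, 2), (7, 0), (7, 2)]
Unfold 4 (reflect across v@4): 32 holes -> [(0, 0), (0, 2), (0, 5), (0, 7), (1, 0), (1, 2), (1, 5), (1, 7), (2, 0), (2, 2), (2, 5), (2, 7), (3, 0), (3, 2), (3, 5), (3, 7), (4, 0), (4, 2), (4, 5), (4, 7), (5, 0), (5, 2), (5, 5), (5, 7), (6, 0), (6, 2), (6, 5), (6, 7), (7, 0), (7, 2), (7, 5), (7, 7)]
Unfold 5 (reflect across v@8): 64 holes -> [(0, 0), (0, 2), (0, 5), (0, 7), (0, 8), (0, 10), (0, 13), (0, 15), (1, 0), (1, 2), (1, 5), (1, 7), (1, 8), (1, 10), (1, 13), (1, 15), (2, 0), (2, 2), (2, 5), (2, 7), (2, 8), (2, 10), (2, 13), (2, 15), (3, 0), (3, 2), (3, 5), (3, 7), (3, 8), (3, 10), (3, 13), (3, 15), (4, 0), (4, 2), (4, 5), (4, 7), (4, 8), (4, 10), (4, 13), (4, 15), (5, 0), (5, 2), (5, 5), (5, 7), (5, 8), (5, 10), (5, 13), (5, 15), (6, 0), (6, 2), (6, 5), (6, 7), (6, 8), (6, 10), (6, 13), (6, 15), (7, 0), (7, 2), (7, 5), (7, 7), (7, 8), (7, 10), (7, 13), (7, 15)]
Holes: [(0, 0), (0, 2), (0, 5), (0, 7), (0, 8), (0, 10), (0, 13), (0, 15), (1, 0), (1, 2), (1, 5), (1, 7), (1, 8), (1, 10), (1, 13), (1, 15), (2, 0), (2, 2), (2, 5), (2, 7), (2, 8), (2, 10), (2, 13), (2, 15), (3, 0), (3, 2), (3, 5), (3, 7), (3, 8), (3, 10), (3, 13), (3, 15), (4, 0), (4, 2), (4, 5), (4, 7), (4, 8), (4, 10), (4, 13), (4, 15), (5, 0), (5, 2), (5, 5), (5, 7), (5, 8), (5, 10), (5, 13), (5, 15), (6, 0), (6, 2), (6, 5), (6, 7), (6, 8), (6, 10), (6, 13), (6, 15), (7, 0), (7, 2), (7, 5), (7, 7), (7, 8), (7, 10), (7, 13), (7, 15)]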